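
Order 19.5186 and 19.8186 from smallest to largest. 19.5186, 19.8186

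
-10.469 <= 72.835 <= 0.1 False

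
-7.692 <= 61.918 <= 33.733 False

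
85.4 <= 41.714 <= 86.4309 False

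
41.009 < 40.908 False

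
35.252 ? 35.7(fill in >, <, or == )<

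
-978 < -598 True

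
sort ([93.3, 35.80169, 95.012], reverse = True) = [95.012, 93.3, 35.80169]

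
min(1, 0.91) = 0.91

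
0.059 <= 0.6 True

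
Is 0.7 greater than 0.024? Yes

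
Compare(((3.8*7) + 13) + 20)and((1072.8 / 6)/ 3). They are equal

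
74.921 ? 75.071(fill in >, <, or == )<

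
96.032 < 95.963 False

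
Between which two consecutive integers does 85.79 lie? 85 and 86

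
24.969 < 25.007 True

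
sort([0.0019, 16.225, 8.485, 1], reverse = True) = [16.225, 8.485, 1, 0.0019]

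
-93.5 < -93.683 False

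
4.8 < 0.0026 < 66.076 False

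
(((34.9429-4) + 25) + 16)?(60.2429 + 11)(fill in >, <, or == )>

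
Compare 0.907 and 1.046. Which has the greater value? 1.046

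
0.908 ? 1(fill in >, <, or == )<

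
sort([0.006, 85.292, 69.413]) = [0.006, 69.413, 85.292]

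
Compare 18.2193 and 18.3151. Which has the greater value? 18.3151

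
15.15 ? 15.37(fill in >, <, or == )<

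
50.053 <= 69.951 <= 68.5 False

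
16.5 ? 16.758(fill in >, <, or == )<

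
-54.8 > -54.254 False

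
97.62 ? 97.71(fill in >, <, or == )<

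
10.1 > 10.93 False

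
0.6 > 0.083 True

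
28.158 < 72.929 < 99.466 True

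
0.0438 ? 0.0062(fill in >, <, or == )>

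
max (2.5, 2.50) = 2.50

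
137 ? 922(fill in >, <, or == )<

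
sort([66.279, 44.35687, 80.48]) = [44.35687, 66.279, 80.48]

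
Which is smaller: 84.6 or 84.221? 84.221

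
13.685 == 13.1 False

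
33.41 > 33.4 True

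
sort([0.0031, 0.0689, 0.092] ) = [0.0031, 0.0689, 0.092]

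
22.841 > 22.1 True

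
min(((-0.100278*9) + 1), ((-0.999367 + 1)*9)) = 0.005697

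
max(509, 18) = 509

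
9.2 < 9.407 True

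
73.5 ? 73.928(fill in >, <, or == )<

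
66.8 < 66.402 False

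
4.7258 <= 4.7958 True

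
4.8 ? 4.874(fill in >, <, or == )<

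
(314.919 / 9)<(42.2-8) False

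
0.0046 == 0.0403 False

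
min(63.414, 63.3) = 63.3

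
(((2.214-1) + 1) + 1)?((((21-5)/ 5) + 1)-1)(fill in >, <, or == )>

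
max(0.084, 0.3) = 0.3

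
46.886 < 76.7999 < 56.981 False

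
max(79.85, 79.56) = 79.85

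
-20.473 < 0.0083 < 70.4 True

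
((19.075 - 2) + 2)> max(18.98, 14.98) True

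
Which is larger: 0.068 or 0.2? 0.2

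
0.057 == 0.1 False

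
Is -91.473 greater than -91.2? No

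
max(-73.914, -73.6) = -73.6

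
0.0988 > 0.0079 True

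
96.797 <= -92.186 False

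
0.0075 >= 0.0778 False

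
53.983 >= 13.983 True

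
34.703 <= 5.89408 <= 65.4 False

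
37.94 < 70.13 True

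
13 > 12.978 True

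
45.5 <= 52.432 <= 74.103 True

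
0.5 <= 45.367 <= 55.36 True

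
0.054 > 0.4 False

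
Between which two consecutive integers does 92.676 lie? 92 and 93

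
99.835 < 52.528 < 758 False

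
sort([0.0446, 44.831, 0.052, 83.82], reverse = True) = [83.82, 44.831, 0.052, 0.0446]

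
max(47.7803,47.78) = 47.7803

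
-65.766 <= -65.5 True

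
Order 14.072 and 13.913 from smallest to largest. 13.913, 14.072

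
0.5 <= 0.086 False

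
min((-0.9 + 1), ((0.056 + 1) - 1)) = 0.056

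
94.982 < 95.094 True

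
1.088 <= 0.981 False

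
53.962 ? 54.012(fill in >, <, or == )<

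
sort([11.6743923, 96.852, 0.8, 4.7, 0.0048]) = [0.0048, 0.8, 4.7, 11.6743923, 96.852]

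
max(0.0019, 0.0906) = 0.0906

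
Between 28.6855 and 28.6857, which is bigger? 28.6857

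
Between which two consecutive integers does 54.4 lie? 54 and 55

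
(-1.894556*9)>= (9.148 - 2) False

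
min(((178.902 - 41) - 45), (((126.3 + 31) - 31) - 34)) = 92.3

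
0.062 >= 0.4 False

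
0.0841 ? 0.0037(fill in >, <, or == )>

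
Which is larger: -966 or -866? -866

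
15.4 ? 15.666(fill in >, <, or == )<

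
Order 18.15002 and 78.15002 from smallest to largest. 18.15002,78.15002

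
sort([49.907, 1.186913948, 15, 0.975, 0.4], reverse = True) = [49.907, 15, 1.186913948, 0.975, 0.4]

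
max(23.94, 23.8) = 23.94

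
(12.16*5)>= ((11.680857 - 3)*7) True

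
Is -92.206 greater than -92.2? No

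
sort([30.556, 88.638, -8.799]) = [-8.799, 30.556, 88.638]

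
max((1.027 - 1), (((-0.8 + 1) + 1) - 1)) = 0.2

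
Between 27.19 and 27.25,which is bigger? 27.25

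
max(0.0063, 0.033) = 0.033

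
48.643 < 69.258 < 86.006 True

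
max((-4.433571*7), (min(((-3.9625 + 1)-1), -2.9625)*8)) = -31.034997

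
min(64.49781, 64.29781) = 64.29781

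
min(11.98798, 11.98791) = 11.98791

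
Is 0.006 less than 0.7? Yes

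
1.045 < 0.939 False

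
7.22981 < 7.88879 True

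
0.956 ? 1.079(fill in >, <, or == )<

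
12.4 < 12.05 False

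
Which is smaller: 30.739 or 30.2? 30.2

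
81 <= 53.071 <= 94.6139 False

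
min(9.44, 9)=9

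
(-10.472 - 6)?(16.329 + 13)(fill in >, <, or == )<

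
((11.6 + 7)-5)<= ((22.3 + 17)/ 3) False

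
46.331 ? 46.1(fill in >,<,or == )>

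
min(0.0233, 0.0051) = 0.0051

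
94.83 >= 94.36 True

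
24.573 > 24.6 False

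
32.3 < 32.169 False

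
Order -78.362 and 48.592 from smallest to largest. -78.362, 48.592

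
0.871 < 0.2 False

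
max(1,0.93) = 1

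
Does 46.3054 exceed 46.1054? Yes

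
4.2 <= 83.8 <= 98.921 True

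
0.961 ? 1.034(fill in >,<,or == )<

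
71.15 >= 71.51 False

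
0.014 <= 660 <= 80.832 False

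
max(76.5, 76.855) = 76.855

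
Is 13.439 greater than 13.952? No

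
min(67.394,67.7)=67.394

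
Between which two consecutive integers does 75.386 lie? 75 and 76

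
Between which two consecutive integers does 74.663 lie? 74 and 75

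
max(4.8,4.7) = 4.8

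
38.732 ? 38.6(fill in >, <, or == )>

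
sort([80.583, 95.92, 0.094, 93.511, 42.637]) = [0.094, 42.637, 80.583, 93.511, 95.92]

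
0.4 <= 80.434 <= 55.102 False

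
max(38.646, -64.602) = 38.646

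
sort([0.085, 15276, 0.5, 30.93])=[0.085, 0.5, 30.93, 15276]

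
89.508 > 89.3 True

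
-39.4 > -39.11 False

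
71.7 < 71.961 True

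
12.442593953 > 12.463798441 False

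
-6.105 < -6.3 False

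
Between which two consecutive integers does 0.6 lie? 0 and 1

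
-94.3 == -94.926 False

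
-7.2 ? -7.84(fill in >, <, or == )>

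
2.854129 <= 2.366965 False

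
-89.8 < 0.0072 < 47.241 True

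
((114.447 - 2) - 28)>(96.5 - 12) False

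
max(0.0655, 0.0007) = 0.0655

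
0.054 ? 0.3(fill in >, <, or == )<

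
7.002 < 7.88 True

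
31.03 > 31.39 False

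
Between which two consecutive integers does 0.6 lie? 0 and 1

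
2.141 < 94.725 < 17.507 False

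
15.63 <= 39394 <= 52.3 False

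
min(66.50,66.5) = 66.50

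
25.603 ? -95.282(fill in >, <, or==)>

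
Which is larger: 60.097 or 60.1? 60.1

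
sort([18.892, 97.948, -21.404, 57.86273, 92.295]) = [-21.404, 18.892, 57.86273, 92.295, 97.948]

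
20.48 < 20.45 False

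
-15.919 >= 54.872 False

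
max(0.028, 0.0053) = 0.028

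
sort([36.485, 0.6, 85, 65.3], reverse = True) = [85, 65.3, 36.485, 0.6]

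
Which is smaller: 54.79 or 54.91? 54.79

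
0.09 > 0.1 False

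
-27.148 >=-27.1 False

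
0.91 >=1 False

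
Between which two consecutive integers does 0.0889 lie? 0 and 1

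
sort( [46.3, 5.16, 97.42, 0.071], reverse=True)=[97.42, 46.3, 5.16, 0.071]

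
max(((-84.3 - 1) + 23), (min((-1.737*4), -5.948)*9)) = -62.3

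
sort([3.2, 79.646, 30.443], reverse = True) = [79.646, 30.443, 3.2]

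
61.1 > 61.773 False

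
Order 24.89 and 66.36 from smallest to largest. 24.89, 66.36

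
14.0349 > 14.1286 False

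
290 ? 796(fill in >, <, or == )<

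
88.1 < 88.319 True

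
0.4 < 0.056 False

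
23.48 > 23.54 False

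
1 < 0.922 False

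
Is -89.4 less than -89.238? Yes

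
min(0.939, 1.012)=0.939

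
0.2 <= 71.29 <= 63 False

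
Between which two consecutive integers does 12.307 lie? 12 and 13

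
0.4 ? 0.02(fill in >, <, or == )>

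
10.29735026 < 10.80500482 True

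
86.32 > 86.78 False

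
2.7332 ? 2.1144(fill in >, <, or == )>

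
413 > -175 True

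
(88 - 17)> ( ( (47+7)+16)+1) False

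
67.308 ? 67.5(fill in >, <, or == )<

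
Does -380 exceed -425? Yes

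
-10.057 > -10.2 True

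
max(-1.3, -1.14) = -1.14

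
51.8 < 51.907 True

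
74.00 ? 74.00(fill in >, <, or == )==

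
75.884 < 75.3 False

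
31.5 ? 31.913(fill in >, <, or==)<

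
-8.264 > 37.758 False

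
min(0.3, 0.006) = 0.006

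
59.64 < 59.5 False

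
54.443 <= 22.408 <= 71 False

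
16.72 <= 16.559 False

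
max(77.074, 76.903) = 77.074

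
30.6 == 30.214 False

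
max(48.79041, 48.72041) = 48.79041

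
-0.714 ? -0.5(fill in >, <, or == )<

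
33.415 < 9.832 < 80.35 False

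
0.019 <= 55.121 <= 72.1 True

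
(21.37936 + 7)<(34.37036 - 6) False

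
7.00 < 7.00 False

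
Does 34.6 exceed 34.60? No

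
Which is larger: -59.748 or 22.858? 22.858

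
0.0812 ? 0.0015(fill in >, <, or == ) >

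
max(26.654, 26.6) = 26.654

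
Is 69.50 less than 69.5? No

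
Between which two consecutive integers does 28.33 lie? 28 and 29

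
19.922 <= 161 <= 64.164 False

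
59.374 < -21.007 False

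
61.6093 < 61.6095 True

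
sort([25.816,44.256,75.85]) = [25.816,44.256,75.85]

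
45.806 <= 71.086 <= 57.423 False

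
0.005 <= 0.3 True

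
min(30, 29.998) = 29.998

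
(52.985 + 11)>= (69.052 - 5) False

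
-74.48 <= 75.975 True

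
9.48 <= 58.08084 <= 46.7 False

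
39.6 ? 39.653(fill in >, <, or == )<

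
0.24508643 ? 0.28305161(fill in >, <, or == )<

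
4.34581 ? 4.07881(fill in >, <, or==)>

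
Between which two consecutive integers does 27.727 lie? 27 and 28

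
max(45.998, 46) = 46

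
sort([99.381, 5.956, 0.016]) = [0.016, 5.956, 99.381]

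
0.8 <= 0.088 False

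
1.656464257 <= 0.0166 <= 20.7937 False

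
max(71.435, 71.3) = 71.435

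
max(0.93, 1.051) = 1.051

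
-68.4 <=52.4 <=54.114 True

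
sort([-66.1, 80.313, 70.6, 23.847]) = [-66.1, 23.847, 70.6, 80.313]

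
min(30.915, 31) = 30.915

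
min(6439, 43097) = 6439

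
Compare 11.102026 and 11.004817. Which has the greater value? 11.102026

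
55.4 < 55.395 False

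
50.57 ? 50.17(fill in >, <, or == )>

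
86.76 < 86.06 False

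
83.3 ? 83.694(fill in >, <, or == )<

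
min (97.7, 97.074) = 97.074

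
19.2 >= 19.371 False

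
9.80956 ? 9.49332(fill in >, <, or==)>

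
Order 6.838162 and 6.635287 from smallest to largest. 6.635287, 6.838162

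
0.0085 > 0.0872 False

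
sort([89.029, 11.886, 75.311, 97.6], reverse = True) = [97.6, 89.029, 75.311, 11.886]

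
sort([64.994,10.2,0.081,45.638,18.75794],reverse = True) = [64.994,45.638,18.75794,10.2,0.081]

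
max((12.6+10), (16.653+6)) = 22.653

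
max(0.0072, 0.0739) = 0.0739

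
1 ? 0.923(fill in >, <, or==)>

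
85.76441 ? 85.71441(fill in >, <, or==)>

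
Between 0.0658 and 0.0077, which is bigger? 0.0658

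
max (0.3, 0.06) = 0.3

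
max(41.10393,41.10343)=41.10393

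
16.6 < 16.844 True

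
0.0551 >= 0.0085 True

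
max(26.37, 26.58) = 26.58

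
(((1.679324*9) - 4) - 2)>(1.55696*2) True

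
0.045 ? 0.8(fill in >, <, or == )<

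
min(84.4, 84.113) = 84.113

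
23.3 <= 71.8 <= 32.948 False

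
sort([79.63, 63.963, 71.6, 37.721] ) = [37.721, 63.963, 71.6, 79.63]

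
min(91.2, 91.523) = 91.2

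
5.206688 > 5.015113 True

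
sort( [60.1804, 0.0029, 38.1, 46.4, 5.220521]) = [0.0029, 5.220521, 38.1, 46.4, 60.1804]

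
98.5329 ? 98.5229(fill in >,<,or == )>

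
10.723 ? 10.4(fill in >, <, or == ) >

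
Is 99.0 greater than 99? No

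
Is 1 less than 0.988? No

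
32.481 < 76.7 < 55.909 False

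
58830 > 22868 True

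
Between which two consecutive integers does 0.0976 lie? 0 and 1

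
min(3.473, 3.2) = 3.2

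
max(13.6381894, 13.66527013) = 13.66527013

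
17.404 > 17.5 False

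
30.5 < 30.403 False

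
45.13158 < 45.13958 True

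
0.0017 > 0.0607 False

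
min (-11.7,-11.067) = -11.7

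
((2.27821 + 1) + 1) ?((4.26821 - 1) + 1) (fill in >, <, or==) >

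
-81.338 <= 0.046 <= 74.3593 True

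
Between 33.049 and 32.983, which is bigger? 33.049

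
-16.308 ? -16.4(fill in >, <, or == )>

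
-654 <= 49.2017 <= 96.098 True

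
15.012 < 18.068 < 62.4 True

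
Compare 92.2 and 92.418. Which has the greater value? 92.418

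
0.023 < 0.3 True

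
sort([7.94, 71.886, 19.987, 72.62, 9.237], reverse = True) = [72.62, 71.886, 19.987, 9.237, 7.94]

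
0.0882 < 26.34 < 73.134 True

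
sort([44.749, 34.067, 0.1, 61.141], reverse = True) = [61.141, 44.749, 34.067, 0.1]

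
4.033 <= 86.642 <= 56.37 False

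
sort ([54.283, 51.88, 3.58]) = [3.58, 51.88, 54.283]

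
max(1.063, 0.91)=1.063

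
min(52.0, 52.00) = 52.0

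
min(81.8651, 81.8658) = 81.8651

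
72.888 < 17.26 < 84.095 False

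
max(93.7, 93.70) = 93.70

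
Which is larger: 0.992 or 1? 1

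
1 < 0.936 False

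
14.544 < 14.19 False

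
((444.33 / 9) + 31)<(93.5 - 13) True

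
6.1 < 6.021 False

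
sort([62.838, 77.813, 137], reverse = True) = [137, 77.813, 62.838]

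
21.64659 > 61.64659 False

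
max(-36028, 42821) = 42821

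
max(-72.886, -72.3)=-72.3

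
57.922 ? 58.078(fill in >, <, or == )<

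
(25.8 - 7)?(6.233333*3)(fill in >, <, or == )>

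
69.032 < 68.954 False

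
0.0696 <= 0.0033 False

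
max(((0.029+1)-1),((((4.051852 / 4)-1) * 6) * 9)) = 0.700002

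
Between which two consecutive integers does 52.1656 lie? 52 and 53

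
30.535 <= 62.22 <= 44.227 False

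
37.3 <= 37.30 True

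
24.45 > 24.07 True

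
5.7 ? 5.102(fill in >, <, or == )>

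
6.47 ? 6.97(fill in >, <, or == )<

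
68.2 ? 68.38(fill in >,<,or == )<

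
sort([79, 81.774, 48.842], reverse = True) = [81.774, 79, 48.842]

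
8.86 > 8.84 True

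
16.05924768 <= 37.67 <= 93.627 True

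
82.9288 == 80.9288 False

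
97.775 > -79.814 True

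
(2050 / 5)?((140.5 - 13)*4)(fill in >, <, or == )<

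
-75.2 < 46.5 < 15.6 False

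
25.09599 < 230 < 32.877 False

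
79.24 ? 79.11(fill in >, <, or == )>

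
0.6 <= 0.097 False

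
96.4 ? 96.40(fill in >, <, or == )==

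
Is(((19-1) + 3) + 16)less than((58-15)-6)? No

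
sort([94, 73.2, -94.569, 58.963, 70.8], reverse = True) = [94, 73.2, 70.8, 58.963, -94.569]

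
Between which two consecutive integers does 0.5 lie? 0 and 1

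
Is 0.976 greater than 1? No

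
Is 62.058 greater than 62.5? No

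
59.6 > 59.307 True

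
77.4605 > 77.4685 False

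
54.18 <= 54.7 True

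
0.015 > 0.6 False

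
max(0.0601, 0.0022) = 0.0601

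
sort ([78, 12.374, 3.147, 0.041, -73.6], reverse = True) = [78, 12.374, 3.147, 0.041, -73.6]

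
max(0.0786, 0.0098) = 0.0786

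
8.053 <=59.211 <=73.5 True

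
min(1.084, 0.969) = 0.969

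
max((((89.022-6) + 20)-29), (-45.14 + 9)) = 74.022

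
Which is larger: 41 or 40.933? 41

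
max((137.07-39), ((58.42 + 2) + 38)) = 98.42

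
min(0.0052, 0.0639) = 0.0052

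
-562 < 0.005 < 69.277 True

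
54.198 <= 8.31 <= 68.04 False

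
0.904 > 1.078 False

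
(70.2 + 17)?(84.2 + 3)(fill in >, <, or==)==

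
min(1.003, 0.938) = 0.938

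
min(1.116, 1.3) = 1.116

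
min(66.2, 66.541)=66.2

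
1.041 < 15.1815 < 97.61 True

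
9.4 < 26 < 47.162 True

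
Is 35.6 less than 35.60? No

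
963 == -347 False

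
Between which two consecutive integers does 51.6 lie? 51 and 52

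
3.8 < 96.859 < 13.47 False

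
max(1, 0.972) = 1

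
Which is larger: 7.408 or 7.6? 7.6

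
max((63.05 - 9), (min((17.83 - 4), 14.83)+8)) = 54.05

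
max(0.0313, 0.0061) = 0.0313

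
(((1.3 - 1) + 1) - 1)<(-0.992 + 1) False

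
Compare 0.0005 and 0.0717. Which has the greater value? 0.0717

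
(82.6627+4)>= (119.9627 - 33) False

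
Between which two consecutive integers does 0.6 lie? 0 and 1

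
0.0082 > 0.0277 False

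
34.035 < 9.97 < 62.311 False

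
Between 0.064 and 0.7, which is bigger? 0.7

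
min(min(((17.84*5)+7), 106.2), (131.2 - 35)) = 96.2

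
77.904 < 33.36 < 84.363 False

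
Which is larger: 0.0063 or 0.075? 0.075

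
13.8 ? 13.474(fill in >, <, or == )>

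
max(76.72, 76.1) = 76.72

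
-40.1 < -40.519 False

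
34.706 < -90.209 False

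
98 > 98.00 False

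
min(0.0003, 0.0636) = 0.0003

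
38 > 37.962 True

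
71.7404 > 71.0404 True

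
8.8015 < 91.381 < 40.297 False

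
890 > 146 True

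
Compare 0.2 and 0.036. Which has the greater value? 0.2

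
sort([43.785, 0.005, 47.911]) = [0.005, 43.785, 47.911]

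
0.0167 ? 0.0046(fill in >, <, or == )>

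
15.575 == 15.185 False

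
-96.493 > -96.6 True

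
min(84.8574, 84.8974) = 84.8574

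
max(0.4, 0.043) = 0.4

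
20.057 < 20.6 True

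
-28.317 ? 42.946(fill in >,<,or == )<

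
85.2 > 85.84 False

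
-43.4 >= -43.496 True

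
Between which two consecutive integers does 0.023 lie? 0 and 1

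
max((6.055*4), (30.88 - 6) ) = 24.88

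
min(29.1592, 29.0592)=29.0592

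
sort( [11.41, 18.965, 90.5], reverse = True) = [90.5, 18.965, 11.41]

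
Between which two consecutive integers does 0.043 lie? 0 and 1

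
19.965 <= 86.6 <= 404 True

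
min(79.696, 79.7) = 79.696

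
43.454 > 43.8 False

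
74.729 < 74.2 False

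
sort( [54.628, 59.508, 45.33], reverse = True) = [59.508, 54.628, 45.33]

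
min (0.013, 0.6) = 0.013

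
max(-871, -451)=-451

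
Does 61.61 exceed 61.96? No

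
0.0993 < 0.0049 False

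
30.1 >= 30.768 False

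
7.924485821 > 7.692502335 True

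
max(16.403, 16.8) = 16.8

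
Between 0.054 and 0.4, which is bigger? 0.4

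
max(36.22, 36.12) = 36.22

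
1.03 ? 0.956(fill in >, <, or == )>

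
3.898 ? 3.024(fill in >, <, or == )>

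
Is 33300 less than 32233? No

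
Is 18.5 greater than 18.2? Yes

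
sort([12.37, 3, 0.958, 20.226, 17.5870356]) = [0.958, 3, 12.37, 17.5870356, 20.226]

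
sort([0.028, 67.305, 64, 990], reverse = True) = [990, 67.305, 64, 0.028]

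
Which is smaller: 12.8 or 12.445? 12.445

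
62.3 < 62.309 True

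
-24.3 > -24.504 True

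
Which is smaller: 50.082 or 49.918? 49.918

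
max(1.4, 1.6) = 1.6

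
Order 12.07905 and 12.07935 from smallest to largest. 12.07905, 12.07935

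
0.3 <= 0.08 False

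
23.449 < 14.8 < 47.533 False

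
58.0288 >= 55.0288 True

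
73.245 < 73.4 True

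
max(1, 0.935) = 1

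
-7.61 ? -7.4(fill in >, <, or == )<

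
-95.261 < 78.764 True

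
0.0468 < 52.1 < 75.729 True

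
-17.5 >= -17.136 False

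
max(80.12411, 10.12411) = 80.12411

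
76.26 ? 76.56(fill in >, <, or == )<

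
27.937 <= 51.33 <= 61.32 True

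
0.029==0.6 False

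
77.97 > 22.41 True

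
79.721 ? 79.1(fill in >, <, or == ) >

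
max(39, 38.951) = 39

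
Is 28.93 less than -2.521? No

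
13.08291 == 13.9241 False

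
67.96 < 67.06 False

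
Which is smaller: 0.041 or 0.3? 0.041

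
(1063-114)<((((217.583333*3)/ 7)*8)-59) False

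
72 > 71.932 True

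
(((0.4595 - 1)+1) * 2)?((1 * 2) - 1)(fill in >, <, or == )<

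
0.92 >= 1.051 False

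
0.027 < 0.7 True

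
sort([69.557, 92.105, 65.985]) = [65.985, 69.557, 92.105]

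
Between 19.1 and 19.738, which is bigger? 19.738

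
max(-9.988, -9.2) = -9.2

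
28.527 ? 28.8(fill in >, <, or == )<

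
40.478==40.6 False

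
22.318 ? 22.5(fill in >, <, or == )<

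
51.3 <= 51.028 False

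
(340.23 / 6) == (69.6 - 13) False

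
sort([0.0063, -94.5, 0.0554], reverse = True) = [0.0554, 0.0063, -94.5]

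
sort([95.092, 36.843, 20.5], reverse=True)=[95.092, 36.843, 20.5]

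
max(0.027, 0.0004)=0.027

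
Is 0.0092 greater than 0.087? No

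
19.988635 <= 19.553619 False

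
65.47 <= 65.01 False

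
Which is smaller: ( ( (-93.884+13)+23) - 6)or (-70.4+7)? ( ( (-93.884+13)+23) - 6)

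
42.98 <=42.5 False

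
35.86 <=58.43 True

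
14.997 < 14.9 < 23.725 False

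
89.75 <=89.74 False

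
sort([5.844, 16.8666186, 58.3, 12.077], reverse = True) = [58.3, 16.8666186, 12.077, 5.844]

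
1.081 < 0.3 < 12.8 False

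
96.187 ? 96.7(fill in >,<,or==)<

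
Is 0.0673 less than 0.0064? No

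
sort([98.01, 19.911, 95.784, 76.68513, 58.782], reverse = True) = [98.01, 95.784, 76.68513, 58.782, 19.911]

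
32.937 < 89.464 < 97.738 True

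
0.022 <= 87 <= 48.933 False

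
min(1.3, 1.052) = 1.052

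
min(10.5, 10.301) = 10.301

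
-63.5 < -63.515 False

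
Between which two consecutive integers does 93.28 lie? 93 and 94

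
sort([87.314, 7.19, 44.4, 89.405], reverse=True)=[89.405, 87.314, 44.4, 7.19]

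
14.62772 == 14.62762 False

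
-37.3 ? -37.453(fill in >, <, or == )>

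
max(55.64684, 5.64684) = 55.64684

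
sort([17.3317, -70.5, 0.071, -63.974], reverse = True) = [17.3317, 0.071, -63.974, -70.5]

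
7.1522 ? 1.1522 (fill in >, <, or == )>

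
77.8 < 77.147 False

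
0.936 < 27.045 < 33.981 True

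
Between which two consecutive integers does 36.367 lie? 36 and 37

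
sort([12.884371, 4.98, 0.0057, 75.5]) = [0.0057, 4.98, 12.884371, 75.5]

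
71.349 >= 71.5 False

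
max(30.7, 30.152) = 30.7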